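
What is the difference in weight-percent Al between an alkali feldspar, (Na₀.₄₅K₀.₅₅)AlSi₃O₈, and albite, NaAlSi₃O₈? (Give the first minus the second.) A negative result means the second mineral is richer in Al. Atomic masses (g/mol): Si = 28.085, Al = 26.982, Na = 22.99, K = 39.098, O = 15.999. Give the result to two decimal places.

M((Na₀.₄₅K₀.₅₅)AlSi₃O₈) = 271.078 g/mol, so wt% Al = 26.982/271.078 × 100 = 9.95%.
M(NaAlSi₃O₈) = 262.219 g/mol, so wt% Al = 26.982/262.219 × 100 = 10.29%.
9.95 − 10.29 = -0.34 pp.

-0.34 percentage points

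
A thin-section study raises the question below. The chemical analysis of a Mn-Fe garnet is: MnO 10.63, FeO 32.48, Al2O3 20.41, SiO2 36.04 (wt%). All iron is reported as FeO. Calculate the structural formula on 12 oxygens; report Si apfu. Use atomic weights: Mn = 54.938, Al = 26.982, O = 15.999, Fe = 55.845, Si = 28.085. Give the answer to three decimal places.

2.997 Si apfu

MnO (M=70.937): mol = 0.14985; Mn = 0.14985, O = 0.14985.
FeO (M=71.844): mol = 0.45209; Fe = 0.45209, O = 0.45209.
Al2O3 (M=101.961): mol = 0.20017; Al = 0.40034, O = 0.60051.
SiO2 (M=60.083): mol = 0.59984; Si = 0.59984, O = 1.19968.
ΣO = 2.40213; factor = 12/ΣO = 4.99557.
Si apfu = 0.59984 × 4.99557 = 2.997.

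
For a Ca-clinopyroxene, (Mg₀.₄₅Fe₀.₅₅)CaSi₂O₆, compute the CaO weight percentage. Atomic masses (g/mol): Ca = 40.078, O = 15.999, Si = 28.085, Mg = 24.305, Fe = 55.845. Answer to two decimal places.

23.98 wt%

Formula mass = 233.894 g/mol.
1 Ca → 1.0000 mol CaO per formula unit; M(CaO) = 56.077, so CaO mass = 56.077 g.
56.077/233.894 × 100 = 23.98 wt%.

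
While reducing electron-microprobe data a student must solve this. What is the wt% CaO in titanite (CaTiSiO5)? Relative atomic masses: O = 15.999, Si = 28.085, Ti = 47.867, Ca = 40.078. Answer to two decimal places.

M(CaTiSiO5) = 196.025 g/mol; M(CaO) = 56.077 g/mol.
Moles CaO per formula unit = 1 Ca ÷ 1 = 1.0000.
CaO fraction = (1.0000 × 56.077) / 196.025 = 56.077/196.025 = 0.2861.

28.61 wt%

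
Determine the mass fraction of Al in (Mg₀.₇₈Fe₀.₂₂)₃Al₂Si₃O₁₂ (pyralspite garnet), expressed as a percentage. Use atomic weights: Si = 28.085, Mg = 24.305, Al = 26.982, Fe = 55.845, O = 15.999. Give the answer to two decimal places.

12.73 mass %

Molar mass of (Mg₀.₇₈Fe₀.₂₂)₃Al₂Si₃O₁₂: 2.34*24.305 + 0.66*55.845 + 2*26.982 + 3*28.085 + 12*15.999 = 423.938 g/mol.
Mass of Al per formula unit: 2 × 26.982 = 53.964 g.
Weight fraction Al = 53.964 / 423.938 = 0.1273.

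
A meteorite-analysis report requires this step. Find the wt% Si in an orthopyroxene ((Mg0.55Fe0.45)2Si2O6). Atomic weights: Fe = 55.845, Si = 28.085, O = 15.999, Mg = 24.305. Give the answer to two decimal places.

24.51 mass %

M((Mg0.55Fe0.45)2Si2O6) = 229.160 g/mol.
Si contributes 2 × 28.085 = 56.170 g per mole.
56.170/229.160 = 0.2451 → 24.51%.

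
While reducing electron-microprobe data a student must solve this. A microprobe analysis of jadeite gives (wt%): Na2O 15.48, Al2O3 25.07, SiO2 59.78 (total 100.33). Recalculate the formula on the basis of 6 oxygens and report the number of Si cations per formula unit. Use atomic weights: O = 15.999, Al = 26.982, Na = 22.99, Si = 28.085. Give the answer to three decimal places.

15.48 wt% Na2O ÷ 61.979 g/mol = 0.24976 mol, giving 0.49952 Na and 0.24976 O.
25.07 wt% Al2O3 ÷ 101.961 g/mol = 0.24588 mol, giving 0.49176 Al and 0.73764 O.
59.78 wt% SiO2 ÷ 60.083 g/mol = 0.99496 mol, giving 0.99496 Si and 1.98992 O.
Oxygen sums to 2.97732; scaling by 6/2.97732 = 2.01524 puts the formula on 6 O.
Si: 0.99496 × 2.01524 = 2.005 atoms per formula unit.

2.005 Si apfu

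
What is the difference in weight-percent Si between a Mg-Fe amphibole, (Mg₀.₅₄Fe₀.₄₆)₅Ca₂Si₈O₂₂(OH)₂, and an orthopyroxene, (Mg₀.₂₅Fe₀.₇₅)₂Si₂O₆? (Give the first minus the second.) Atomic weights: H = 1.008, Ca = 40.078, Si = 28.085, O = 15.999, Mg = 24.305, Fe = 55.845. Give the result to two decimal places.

2.75 percentage points

First mineral: 224.680 g Si in 884.895 g formula = 25.39 wt% Si.
Second mineral: 56.170 g Si in 248.084 g formula = 22.64 wt% Si.
25.39% − 22.64% gives a difference of 2.75 percentage points.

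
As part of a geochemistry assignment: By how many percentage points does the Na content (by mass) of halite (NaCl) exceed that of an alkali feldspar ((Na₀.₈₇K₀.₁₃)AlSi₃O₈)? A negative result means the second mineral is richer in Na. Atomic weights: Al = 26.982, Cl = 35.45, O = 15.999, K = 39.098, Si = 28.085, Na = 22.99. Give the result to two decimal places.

31.77 percentage points

Na in NaCl: molar mass 58.440 g/mol; 1×22.99 = 22.990 g → 39.34 wt%.
Na in (Na₀.₈₇K₀.₁₃)AlSi₃O₈: molar mass 264.313 g/mol; 0.87×22.99 = 20.001 g → 7.57 wt%.
Difference = 39.34 − 7.57 = 31.77 percentage points.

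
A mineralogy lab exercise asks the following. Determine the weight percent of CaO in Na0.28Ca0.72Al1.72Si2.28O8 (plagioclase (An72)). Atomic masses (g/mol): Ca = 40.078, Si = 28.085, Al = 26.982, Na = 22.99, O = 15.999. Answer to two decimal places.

Formula mass = 273.728 g/mol.
0.72 Ca → 0.7200 mol CaO per formula unit; M(CaO) = 56.077, so CaO mass = 40.375 g.
40.375/273.728 × 100 = 14.75 wt%.

14.75 wt%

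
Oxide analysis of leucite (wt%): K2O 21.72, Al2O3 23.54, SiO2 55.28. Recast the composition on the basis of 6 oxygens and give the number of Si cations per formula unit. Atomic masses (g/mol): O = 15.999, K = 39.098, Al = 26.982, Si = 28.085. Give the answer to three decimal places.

K2O (M=94.195): mol = 0.23059; K = 0.46118, O = 0.23059.
Al2O3 (M=101.961): mol = 0.23087; Al = 0.46174, O = 0.69261.
SiO2 (M=60.083): mol = 0.92006; Si = 0.92006, O = 1.84012.
ΣO = 2.76332; factor = 6/ΣO = 2.17130.
Si apfu = 0.92006 × 2.17130 = 1.998.

1.998 Si apfu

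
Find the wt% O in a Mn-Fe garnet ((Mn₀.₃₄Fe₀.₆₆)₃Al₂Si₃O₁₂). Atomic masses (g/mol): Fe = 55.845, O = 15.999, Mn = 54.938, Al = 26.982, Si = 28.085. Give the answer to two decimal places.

M((Mn₀.₃₄Fe₀.₆₆)₃Al₂Si₃O₁₂) = 496.817 g/mol.
O contributes 12 × 15.999 = 191.988 g per mole.
191.988/496.817 = 0.3864 → 38.64%.

38.64 mass %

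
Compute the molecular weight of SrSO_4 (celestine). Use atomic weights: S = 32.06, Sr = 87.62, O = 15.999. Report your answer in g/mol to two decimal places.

M = 1(87.62) + 1(32.06) + 4(15.999)

183.68 g/mol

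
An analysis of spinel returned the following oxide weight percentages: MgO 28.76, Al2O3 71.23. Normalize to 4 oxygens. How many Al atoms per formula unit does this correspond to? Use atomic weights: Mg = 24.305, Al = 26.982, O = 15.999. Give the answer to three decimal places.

MgO (M=40.304): mol = 0.71358; Mg = 0.71358, O = 0.71358.
Al2O3 (M=101.961): mol = 0.69860; Al = 1.39720, O = 2.09580.
ΣO = 2.80938; factor = 4/ΣO = 1.42380.
Al apfu = 1.39720 × 1.42380 = 1.989.

1.989 Al apfu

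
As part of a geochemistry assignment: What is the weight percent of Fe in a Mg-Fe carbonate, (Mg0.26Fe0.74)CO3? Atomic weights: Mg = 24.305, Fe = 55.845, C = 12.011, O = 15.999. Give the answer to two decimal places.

38.39 weight percent

M((Mg0.26Fe0.74)CO3) = 107.653 g/mol.
Fe contributes 0.74 × 55.845 = 41.325 g per mole.
41.325/107.653 = 0.3839 → 38.39%.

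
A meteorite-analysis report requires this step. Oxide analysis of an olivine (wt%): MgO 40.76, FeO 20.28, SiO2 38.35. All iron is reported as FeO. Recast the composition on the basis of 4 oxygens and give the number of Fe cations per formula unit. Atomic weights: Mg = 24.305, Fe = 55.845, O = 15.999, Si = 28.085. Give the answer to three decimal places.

MgO (M=40.304): mol = 1.01131; Mg = 1.01131, O = 1.01131.
FeO (M=71.844): mol = 0.28228; Fe = 0.28228, O = 0.28228.
SiO2 (M=60.083): mol = 0.63828; Si = 0.63828, O = 1.27656.
ΣO = 2.57015; factor = 4/ΣO = 1.55633.
Fe apfu = 0.28228 × 1.55633 = 0.439.

0.439 Fe apfu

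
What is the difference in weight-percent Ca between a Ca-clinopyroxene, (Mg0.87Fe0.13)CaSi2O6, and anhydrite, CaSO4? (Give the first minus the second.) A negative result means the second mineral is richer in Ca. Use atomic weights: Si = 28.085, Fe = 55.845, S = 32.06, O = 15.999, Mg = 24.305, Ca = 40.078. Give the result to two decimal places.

-11.28 percentage points

First mineral: 40.078 g Ca in 220.647 g formula = 18.16 wt% Ca.
Second mineral: 40.078 g Ca in 136.134 g formula = 29.44 wt% Ca.
18.16% − 29.44% gives a difference of -11.28 percentage points.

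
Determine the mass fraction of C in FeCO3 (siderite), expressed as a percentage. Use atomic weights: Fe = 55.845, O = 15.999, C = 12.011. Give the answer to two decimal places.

10.37 weight percent

M(FeCO3) = 115.853 g/mol.
C contributes 1 × 12.011 = 12.011 g per mole.
12.011/115.853 = 0.1037 → 10.37%.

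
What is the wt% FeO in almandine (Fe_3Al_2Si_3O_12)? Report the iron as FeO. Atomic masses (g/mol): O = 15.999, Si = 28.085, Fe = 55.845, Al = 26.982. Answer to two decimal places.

M(Fe_3Al_2Si_3O_12) = 497.742 g/mol; M(FeO) = 71.844 g/mol.
Moles FeO per formula unit = 3 Fe ÷ 1 = 3.0000.
FeO fraction = (3.0000 × 71.844) / 497.742 = 215.532/497.742 = 0.4330.

43.30 wt%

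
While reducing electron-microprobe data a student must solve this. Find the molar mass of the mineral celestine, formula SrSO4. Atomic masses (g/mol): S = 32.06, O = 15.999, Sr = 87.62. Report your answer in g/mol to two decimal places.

183.68 g/mol

Sr: 1 × 87.62 = 87.6200
S: 1 × 32.06 = 32.0600
O: 4 × 15.999 = 63.9960
Summing the contributions gives the formula mass.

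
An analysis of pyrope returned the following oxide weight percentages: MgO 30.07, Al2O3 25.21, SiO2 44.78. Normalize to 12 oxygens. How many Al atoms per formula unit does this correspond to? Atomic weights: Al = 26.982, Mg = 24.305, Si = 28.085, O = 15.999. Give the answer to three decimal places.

1.992 Al apfu

30.07 wt% MgO ÷ 40.304 g/mol = 0.74608 mol, giving 0.74608 Mg and 0.74608 O.
25.21 wt% Al2O3 ÷ 101.961 g/mol = 0.24725 mol, giving 0.49450 Al and 0.74175 O.
44.78 wt% SiO2 ÷ 60.083 g/mol = 0.74530 mol, giving 0.74530 Si and 1.49060 O.
Oxygen sums to 2.97843; scaling by 12/2.97843 = 4.02897 puts the formula on 12 O.
Al: 0.49450 × 4.02897 = 1.992 atoms per formula unit.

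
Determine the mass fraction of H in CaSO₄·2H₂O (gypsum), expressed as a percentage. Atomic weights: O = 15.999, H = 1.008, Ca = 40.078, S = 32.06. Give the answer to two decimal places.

2.34 mass %

Formula mass = 1*40.078 + 1*32.06 + 6*15.999 + 4*1.008 = 172.164 g/mol, of which 4.032 g is H.
So H makes up 4.032/172.164 = 0.0234 of the mass, i.e. 2.34%.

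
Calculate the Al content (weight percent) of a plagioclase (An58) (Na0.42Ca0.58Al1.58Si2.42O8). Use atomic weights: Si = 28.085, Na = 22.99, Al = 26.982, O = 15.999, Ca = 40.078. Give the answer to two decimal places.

15.70 weight percent

M(Na0.42Ca0.58Al1.58Si2.42O8) = 271.490 g/mol.
Al contributes 1.58 × 26.982 = 42.632 g per mole.
42.632/271.490 = 0.1570 → 15.70%.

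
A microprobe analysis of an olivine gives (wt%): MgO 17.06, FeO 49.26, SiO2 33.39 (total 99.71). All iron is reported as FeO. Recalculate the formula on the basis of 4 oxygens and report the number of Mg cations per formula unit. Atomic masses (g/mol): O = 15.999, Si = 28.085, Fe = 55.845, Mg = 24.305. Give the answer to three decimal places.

17.06 wt% MgO ÷ 40.304 g/mol = 0.42328 mol, giving 0.42328 Mg and 0.42328 O.
49.26 wt% FeO ÷ 71.844 g/mol = 0.68565 mol, giving 0.68565 Fe and 0.68565 O.
33.39 wt% SiO2 ÷ 60.083 g/mol = 0.55573 mol, giving 0.55573 Si and 1.11146 O.
Oxygen sums to 2.22039; scaling by 4/2.22039 = 1.80149 puts the formula on 4 O.
Mg: 0.42328 × 1.80149 = 0.763 atoms per formula unit.

0.763 Mg apfu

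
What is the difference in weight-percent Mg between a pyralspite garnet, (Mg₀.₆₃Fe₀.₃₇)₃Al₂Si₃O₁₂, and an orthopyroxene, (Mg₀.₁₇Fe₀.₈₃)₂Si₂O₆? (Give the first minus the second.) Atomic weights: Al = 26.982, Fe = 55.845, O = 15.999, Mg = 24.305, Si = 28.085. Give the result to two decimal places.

Mg in (Mg₀.₆₃Fe₀.₃₇)₃Al₂Si₃O₁₂: molar mass 438.131 g/mol; 1.89×24.305 = 45.936 g → 10.48 wt%.
Mg in (Mg₀.₁₇Fe₀.₈₃)₂Si₂O₆: molar mass 253.130 g/mol; 0.34×24.305 = 8.264 g → 3.26 wt%.
Difference = 10.48 − 3.26 = 7.22 percentage points.

7.22 percentage points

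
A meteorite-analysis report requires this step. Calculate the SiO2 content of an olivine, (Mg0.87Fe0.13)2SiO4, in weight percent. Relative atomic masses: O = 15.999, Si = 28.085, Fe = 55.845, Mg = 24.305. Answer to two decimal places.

40.35 wt%

Formula mass = 148.891 g/mol.
1 Si → 1.0000 mol SiO2 per formula unit; M(SiO2) = 60.083, so SiO2 mass = 60.083 g.
60.083/148.891 × 100 = 40.35 wt%.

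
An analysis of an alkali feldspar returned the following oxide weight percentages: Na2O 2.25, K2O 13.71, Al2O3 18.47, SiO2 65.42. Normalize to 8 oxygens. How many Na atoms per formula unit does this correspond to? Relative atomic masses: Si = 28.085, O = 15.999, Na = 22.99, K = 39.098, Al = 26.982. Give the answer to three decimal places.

Na2O (M=61.979): mol = 0.03630; Na = 0.07260, O = 0.03630.
K2O (M=94.195): mol = 0.14555; K = 0.29110, O = 0.14555.
Al2O3 (M=101.961): mol = 0.18115; Al = 0.36230, O = 0.54345.
SiO2 (M=60.083): mol = 1.08883; Si = 1.08883, O = 2.17766.
ΣO = 2.90296; factor = 8/ΣO = 2.75581.
Na apfu = 0.07260 × 2.75581 = 0.200.

0.200 Na apfu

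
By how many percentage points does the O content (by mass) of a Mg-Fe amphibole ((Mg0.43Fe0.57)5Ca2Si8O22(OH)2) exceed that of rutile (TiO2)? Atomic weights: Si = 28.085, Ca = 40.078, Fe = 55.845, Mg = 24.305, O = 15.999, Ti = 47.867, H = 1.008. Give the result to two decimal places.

O in (Mg0.43Fe0.57)5Ca2Si8O22(OH)2: molar mass 902.242 g/mol; 24×15.999 = 383.976 g → 42.56 wt%.
O in TiO2: molar mass 79.865 g/mol; 2×15.999 = 31.998 g → 40.07 wt%.
Difference = 42.56 − 40.07 = 2.49 percentage points.

2.49 percentage points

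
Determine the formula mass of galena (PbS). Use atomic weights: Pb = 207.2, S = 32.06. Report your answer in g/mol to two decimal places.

Pb: 1 × 207.2 = 207.2000
S: 1 × 32.06 = 32.0600
Summing the contributions gives the formula mass.

239.26 g/mol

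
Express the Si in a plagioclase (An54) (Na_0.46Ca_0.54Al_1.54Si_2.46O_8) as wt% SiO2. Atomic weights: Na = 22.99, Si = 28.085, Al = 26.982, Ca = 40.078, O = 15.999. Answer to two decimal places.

54.57 wt%

Molar mass of Na_0.46Ca_0.54Al_1.54Si_2.46O_8 = 0.46*22.99 + 0.54*40.078 + 1.54*26.982 + 2.46*28.085 + 8*15.999 = 270.851 g/mol.
Each formula unit contains 2.46 Si, equivalent to 2.46/1 = 2.4600 mol SiO2.
M(SiO2) = 1×28.085 + 2×15.999 = 60.083 g/mol.
Mass of SiO2 per formula unit = 2.4600 × 60.083 = 147.804 g.
SiO2 wt% = 147.804 / 270.851 × 100 = 54.57%.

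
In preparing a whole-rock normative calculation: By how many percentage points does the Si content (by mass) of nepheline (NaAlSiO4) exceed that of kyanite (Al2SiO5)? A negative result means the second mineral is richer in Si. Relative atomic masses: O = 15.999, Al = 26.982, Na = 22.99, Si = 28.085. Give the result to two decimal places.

2.44 percentage points

Si in NaAlSiO4: molar mass 142.053 g/mol; 1×28.085 = 28.085 g → 19.77 wt%.
Si in Al2SiO5: molar mass 162.044 g/mol; 1×28.085 = 28.085 g → 17.33 wt%.
Difference = 19.77 − 17.33 = 2.44 percentage points.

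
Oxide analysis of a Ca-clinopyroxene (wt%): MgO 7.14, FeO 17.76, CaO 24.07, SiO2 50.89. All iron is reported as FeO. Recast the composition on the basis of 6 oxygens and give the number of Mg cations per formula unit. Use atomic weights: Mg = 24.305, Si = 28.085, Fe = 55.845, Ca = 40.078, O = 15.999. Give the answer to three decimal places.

MgO: 7.14/40.304 = 0.17715 mol → 0.17715 mol Mg, 0.17715 mol O.
FeO: 17.76/71.844 = 0.24720 mol → 0.24720 mol Fe, 0.24720 mol O.
CaO: 24.07/56.077 = 0.42923 mol → 0.42923 mol Ca, 0.42923 mol O.
SiO2: 50.89/60.083 = 0.84699 mol → 0.84699 mol Si, 1.69398 mol O.
Total oxygen = 2.54756 mol. Normalization factor = 6/2.54756 = 2.35519.
Mg per 6 O = 0.17715 × 2.35519 = 0.417.

0.417 Mg apfu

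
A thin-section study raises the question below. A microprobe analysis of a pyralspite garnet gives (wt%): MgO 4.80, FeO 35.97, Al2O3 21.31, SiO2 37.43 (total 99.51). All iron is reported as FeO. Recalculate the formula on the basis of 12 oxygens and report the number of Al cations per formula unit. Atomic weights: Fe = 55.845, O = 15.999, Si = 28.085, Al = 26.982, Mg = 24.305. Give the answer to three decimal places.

MgO (M=40.304): mol = 0.11909; Mg = 0.11909, O = 0.11909.
FeO (M=71.844): mol = 0.50067; Fe = 0.50067, O = 0.50067.
Al2O3 (M=101.961): mol = 0.20900; Al = 0.41800, O = 0.62700.
SiO2 (M=60.083): mol = 0.62297; Si = 0.62297, O = 1.24594.
ΣO = 2.49270; factor = 12/ΣO = 4.81406.
Al apfu = 0.41800 × 4.81406 = 2.012.

2.012 Al apfu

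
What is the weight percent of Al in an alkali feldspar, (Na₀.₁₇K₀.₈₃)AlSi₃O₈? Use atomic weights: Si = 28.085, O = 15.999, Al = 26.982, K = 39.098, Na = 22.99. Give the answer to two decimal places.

9.79 weight percent

M((Na₀.₁₇K₀.₈₃)AlSi₃O₈) = 275.589 g/mol.
Al contributes 1 × 26.982 = 26.982 g per mole.
26.982/275.589 = 0.0979 → 9.79%.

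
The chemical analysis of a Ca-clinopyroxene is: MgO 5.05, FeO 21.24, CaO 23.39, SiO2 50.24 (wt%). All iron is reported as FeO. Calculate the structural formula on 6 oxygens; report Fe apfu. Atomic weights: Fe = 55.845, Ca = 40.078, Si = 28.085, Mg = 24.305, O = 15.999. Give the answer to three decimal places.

MgO (M=40.304): mol = 0.12530; Mg = 0.12530, O = 0.12530.
FeO (M=71.844): mol = 0.29564; Fe = 0.29564, O = 0.29564.
CaO (M=56.077): mol = 0.41711; Ca = 0.41711, O = 0.41711.
SiO2 (M=60.083): mol = 0.83618; Si = 0.83618, O = 1.67236.
ΣO = 2.51041; factor = 6/ΣO = 2.39005.
Fe apfu = 0.29564 × 2.39005 = 0.707.

0.707 Fe apfu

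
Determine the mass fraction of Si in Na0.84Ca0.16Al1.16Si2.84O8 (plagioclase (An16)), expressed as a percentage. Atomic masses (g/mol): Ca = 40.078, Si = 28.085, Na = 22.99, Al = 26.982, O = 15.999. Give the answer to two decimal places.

Molar mass of Na0.84Ca0.16Al1.16Si2.84O8: 0.84·22.99 + 0.16·40.078 + 1.16·26.982 + 2.84·28.085 + 8·15.999 = 264.777 g/mol.
Mass of Si per formula unit: 2.84 × 28.085 = 79.761 g.
Weight fraction Si = 79.761 / 264.777 = 0.3012.

30.12 weight percent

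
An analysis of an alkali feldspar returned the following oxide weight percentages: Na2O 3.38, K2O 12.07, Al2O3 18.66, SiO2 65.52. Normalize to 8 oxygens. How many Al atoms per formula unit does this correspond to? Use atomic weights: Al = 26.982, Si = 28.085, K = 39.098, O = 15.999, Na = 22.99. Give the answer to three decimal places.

1.005 Al apfu

Na2O (M=61.979): mol = 0.05453; Na = 0.10906, O = 0.05453.
K2O (M=94.195): mol = 0.12814; K = 0.25628, O = 0.12814.
Al2O3 (M=101.961): mol = 0.18301; Al = 0.36602, O = 0.54903.
SiO2 (M=60.083): mol = 1.09049; Si = 1.09049, O = 2.18098.
ΣO = 2.91268; factor = 8/ΣO = 2.74661.
Al apfu = 0.36602 × 2.74661 = 1.005.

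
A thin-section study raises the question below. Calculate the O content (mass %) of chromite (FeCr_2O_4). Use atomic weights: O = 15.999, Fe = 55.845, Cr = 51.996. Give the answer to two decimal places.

Formula mass = 1*55.845 + 2*51.996 + 4*15.999 = 223.833 g/mol, of which 63.996 g is O.
So O makes up 63.996/223.833 = 0.2859 of the mass, i.e. 28.59%.

28.59 mass %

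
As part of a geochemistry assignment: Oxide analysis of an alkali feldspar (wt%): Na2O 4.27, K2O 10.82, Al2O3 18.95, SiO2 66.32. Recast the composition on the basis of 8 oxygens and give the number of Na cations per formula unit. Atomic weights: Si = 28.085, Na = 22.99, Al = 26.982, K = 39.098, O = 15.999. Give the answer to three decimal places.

0.374 Na apfu

Na2O: 4.27/61.979 = 0.06889 mol → 0.13778 mol Na, 0.06889 mol O.
K2O: 10.82/94.195 = 0.11487 mol → 0.22974 mol K, 0.11487 mol O.
Al2O3: 18.95/101.961 = 0.18586 mol → 0.37172 mol Al, 0.55758 mol O.
SiO2: 66.32/60.083 = 1.10381 mol → 1.10381 mol Si, 2.20762 mol O.
Total oxygen = 2.94896 mol. Normalization factor = 8/2.94896 = 2.71282.
Na per 8 O = 0.13778 × 2.71282 = 0.374.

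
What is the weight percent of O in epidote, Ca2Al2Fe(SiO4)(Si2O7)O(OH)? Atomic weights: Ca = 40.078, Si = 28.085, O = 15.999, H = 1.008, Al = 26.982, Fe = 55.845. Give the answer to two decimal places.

Formula mass = 2·40.078 + 2·26.982 + 1·55.845 + 3·28.085 + 13·15.999 + 1·1.008 = 483.215 g/mol, of which 207.987 g is O.
So O makes up 207.987/483.215 = 0.4304 of the mass, i.e. 43.04%.

43.04 wt%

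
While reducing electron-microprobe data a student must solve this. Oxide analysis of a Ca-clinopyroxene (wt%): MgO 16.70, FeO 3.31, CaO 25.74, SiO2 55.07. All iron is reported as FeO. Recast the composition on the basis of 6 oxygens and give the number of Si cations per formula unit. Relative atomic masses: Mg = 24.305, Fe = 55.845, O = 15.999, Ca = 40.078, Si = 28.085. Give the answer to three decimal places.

1.998 Si apfu

MgO (M=40.304): mol = 0.41435; Mg = 0.41435, O = 0.41435.
FeO (M=71.844): mol = 0.04607; Fe = 0.04607, O = 0.04607.
CaO (M=56.077): mol = 0.45901; Ca = 0.45901, O = 0.45901.
SiO2 (M=60.083): mol = 0.91657; Si = 0.91657, O = 1.83314.
ΣO = 2.75257; factor = 6/ΣO = 2.17978.
Si apfu = 0.91657 × 2.17978 = 1.998.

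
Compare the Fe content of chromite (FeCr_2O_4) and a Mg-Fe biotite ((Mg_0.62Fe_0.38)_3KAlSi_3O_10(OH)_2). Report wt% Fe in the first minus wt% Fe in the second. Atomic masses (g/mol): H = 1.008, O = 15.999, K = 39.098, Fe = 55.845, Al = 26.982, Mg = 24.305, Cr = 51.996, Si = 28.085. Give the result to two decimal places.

First mineral: 55.845 g Fe in 223.833 g formula = 24.95 wt% Fe.
Second mineral: 63.663 g Fe in 453.210 g formula = 14.05 wt% Fe.
24.95% − 14.05% gives a difference of 10.90 percentage points.

10.90 percentage points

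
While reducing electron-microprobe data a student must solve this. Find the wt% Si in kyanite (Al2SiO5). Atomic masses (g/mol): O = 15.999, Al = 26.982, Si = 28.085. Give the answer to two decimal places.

Molar mass of Al2SiO5: 2*26.982 + 1*28.085 + 5*15.999 = 162.044 g/mol.
Mass of Si per formula unit: 1 × 28.085 = 28.085 g.
Weight fraction Si = 28.085 / 162.044 = 0.1733.

17.33 wt%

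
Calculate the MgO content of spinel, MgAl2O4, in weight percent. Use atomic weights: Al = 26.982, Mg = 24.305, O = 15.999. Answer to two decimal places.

Formula mass = 142.265 g/mol.
1 Mg → 1.0000 mol MgO per formula unit; M(MgO) = 40.304, so MgO mass = 40.304 g.
40.304/142.265 × 100 = 28.33 wt%.

28.33 wt%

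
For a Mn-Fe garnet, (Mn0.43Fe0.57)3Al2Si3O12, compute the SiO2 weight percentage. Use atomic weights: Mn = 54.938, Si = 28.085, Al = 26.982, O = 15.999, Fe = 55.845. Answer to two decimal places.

36.30 wt%

Molar mass of (Mn0.43Fe0.57)3Al2Si3O12 = 1.29×54.938 + 1.71×55.845 + 2×26.982 + 3×28.085 + 12×15.999 = 496.572 g/mol.
Each formula unit contains 3 Si, equivalent to 3/1 = 3.0000 mol SiO2.
M(SiO2) = 1×28.085 + 2×15.999 = 60.083 g/mol.
Mass of SiO2 per formula unit = 3.0000 × 60.083 = 180.249 g.
SiO2 wt% = 180.249 / 496.572 × 100 = 36.30%.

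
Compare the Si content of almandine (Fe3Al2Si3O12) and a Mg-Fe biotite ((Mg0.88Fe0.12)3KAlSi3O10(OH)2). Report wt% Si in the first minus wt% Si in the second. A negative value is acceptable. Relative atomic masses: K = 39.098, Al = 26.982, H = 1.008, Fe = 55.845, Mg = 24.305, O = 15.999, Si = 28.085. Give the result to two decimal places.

-2.73 percentage points

M(Fe3Al2Si3O12) = 497.742 g/mol, so wt% Si = 84.255/497.742 × 100 = 16.93%.
M((Mg0.88Fe0.12)3KAlSi3O10(OH)2) = 428.608 g/mol, so wt% Si = 84.255/428.608 × 100 = 19.66%.
16.93 − 19.66 = -2.73 pp.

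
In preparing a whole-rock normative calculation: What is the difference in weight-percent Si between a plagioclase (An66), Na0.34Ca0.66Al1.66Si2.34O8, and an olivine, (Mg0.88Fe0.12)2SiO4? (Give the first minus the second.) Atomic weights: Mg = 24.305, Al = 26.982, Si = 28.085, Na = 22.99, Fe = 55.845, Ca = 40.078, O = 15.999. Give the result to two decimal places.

5.15 percentage points

Si in Na0.34Ca0.66Al1.66Si2.34O8: molar mass 272.769 g/mol; 2.34×28.085 = 65.719 g → 24.09 wt%.
Si in (Mg0.88Fe0.12)2SiO4: molar mass 148.261 g/mol; 1×28.085 = 28.085 g → 18.94 wt%.
Difference = 24.09 − 18.94 = 5.15 percentage points.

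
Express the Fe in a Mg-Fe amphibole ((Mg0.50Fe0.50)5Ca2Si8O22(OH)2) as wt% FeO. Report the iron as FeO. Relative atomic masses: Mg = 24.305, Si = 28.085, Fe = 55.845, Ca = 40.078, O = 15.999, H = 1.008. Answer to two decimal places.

Molar mass of (Mg0.50Fe0.50)5Ca2Si8O22(OH)2 = 2.50×24.305 + 2.50×55.845 + 2×40.078 + 8×28.085 + 24×15.999 + 2×1.008 = 891.203 g/mol.
Each formula unit contains 2.50 Fe, equivalent to 2.50/1 = 2.5000 mol FeO.
M(FeO) = 1×55.845 + 1×15.999 = 71.844 g/mol.
Mass of FeO per formula unit = 2.5000 × 71.844 = 179.610 g.
FeO wt% = 179.610 / 891.203 × 100 = 20.15%.

20.15 wt%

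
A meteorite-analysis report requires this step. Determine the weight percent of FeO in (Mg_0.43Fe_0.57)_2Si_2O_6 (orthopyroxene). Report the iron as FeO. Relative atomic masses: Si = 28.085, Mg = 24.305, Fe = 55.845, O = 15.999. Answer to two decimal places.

34.60 wt%

Molar mass of (Mg_0.43Fe_0.57)_2Si_2O_6 = 0.86*24.305 + 1.14*55.845 + 2*28.085 + 6*15.999 = 236.730 g/mol.
Each formula unit contains 1.14 Fe, equivalent to 1.14/1 = 1.1400 mol FeO.
M(FeO) = 1×55.845 + 1×15.999 = 71.844 g/mol.
Mass of FeO per formula unit = 1.1400 × 71.844 = 81.902 g.
FeO wt% = 81.902 / 236.730 × 100 = 34.60%.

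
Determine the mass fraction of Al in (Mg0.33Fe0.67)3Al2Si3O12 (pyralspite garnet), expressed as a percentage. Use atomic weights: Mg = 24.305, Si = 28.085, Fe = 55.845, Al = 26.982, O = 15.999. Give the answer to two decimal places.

11.57 wt%

Formula mass = 0.99×24.305 + 2.01×55.845 + 2×26.982 + 3×28.085 + 12×15.999 = 466.517 g/mol, of which 53.964 g is Al.
So Al makes up 53.964/466.517 = 0.1157 of the mass, i.e. 11.57%.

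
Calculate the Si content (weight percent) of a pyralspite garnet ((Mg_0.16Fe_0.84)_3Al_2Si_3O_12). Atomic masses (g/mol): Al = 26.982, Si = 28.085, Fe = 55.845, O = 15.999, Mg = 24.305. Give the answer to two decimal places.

17.46 weight percent

Formula mass = 0.48×24.305 + 2.52×55.845 + 2×26.982 + 3×28.085 + 12×15.999 = 482.603 g/mol, of which 84.255 g is Si.
So Si makes up 84.255/482.603 = 0.1746 of the mass, i.e. 17.46%.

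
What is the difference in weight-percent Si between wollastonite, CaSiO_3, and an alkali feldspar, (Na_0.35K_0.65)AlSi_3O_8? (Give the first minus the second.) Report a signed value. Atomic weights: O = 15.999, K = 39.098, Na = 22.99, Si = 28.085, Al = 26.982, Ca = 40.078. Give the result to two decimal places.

M(CaSiO_3) = 116.160 g/mol, so wt% Si = 28.085/116.160 × 100 = 24.18%.
M((Na_0.35K_0.65)AlSi_3O_8) = 272.689 g/mol, so wt% Si = 84.255/272.689 × 100 = 30.90%.
24.18 − 30.90 = -6.72 pp.

-6.72 percentage points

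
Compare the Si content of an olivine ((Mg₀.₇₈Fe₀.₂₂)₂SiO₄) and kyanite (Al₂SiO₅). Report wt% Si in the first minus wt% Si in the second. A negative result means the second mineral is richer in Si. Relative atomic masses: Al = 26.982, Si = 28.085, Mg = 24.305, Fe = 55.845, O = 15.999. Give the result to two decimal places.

Si in (Mg₀.₇₈Fe₀.₂₂)₂SiO₄: molar mass 154.569 g/mol; 1×28.085 = 28.085 g → 18.17 wt%.
Si in Al₂SiO₅: molar mass 162.044 g/mol; 1×28.085 = 28.085 g → 17.33 wt%.
Difference = 18.17 − 17.33 = 0.84 percentage points.

0.84 percentage points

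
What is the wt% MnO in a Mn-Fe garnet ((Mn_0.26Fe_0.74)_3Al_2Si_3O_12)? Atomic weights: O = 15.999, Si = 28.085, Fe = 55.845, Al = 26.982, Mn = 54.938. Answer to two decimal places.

Formula mass = 497.035 g/mol.
0.78 Mn → 0.7800 mol MnO per formula unit; M(MnO) = 70.937, so MnO mass = 55.331 g.
55.331/497.035 × 100 = 11.13 wt%.

11.13 wt%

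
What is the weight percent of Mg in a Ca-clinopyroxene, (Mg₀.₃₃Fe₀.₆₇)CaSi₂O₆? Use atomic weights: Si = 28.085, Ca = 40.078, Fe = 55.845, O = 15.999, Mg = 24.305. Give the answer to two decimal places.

Molar mass of (Mg₀.₃₃Fe₀.₆₇)CaSi₂O₆: 0.33*24.305 + 0.67*55.845 + 1*40.078 + 2*28.085 + 6*15.999 = 237.679 g/mol.
Mass of Mg per formula unit: 0.33 × 24.305 = 8.021 g.
Weight fraction Mg = 8.021 / 237.679 = 0.0337.

3.37 weight percent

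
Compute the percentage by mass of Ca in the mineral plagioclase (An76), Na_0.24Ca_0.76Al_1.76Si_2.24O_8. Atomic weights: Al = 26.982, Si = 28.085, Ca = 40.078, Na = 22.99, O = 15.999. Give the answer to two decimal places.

Molar mass of Na_0.24Ca_0.76Al_1.76Si_2.24O_8: 0.24×22.99 + 0.76×40.078 + 1.76×26.982 + 2.24×28.085 + 8×15.999 = 274.368 g/mol.
Mass of Ca per formula unit: 0.76 × 40.078 = 30.459 g.
Weight fraction Ca = 30.459 / 274.368 = 0.1110.

11.10 weight percent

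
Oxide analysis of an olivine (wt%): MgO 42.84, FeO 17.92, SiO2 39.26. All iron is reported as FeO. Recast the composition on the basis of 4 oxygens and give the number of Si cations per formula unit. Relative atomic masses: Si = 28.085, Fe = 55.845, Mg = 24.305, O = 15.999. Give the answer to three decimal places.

42.84 wt% MgO ÷ 40.304 g/mol = 1.06292 mol, giving 1.06292 Mg and 1.06292 O.
17.92 wt% FeO ÷ 71.844 g/mol = 0.24943 mol, giving 0.24943 Fe and 0.24943 O.
39.26 wt% SiO2 ÷ 60.083 g/mol = 0.65343 mol, giving 0.65343 Si and 1.30686 O.
Oxygen sums to 2.61921; scaling by 4/2.61921 = 1.52718 puts the formula on 4 O.
Si: 0.65343 × 1.52718 = 0.998 atoms per formula unit.

0.998 Si apfu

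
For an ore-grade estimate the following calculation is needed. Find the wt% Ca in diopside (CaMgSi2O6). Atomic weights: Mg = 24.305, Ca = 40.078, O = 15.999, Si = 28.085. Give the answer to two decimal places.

18.51 mass %

Formula mass = 1×40.078 + 1×24.305 + 2×28.085 + 6×15.999 = 216.547 g/mol, of which 40.078 g is Ca.
So Ca makes up 40.078/216.547 = 0.1851 of the mass, i.e. 18.51%.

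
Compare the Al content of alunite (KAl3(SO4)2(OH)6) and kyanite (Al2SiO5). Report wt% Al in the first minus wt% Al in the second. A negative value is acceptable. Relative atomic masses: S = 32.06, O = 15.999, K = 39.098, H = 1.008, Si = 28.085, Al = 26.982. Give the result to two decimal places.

-13.76 percentage points

First mineral: 80.946 g Al in 414.198 g formula = 19.54 wt% Al.
Second mineral: 53.964 g Al in 162.044 g formula = 33.30 wt% Al.
19.54% − 33.30% gives a difference of -13.76 percentage points.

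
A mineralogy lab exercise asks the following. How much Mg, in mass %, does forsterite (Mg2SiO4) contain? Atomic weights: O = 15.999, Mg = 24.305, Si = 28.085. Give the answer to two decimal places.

34.55 mass %

Molar mass of Mg2SiO4: 2·24.305 + 1·28.085 + 4·15.999 = 140.691 g/mol.
Mass of Mg per formula unit: 2 × 24.305 = 48.610 g.
Weight fraction Mg = 48.610 / 140.691 = 0.3455.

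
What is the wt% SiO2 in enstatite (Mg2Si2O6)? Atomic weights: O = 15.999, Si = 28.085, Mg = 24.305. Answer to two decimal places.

Formula mass = 200.774 g/mol.
2 Si → 2.0000 mol SiO2 per formula unit; M(SiO2) = 60.083, so SiO2 mass = 120.166 g.
120.166/200.774 × 100 = 59.85 wt%.

59.85 wt%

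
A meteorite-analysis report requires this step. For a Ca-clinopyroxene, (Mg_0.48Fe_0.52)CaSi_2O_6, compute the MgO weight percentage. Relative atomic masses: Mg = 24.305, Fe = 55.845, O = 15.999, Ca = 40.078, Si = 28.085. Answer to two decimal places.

M((Mg_0.48Fe_0.52)CaSi_2O_6) = 232.948 g/mol; M(MgO) = 40.304 g/mol.
Moles MgO per formula unit = 0.48 Mg ÷ 1 = 0.4800.
MgO fraction = (0.4800 × 40.304) / 232.948 = 19.346/232.948 = 0.0830.

8.30 wt%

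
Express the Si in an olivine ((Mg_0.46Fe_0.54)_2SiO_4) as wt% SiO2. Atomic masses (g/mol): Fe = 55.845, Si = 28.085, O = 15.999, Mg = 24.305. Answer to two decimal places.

M((Mg_0.46Fe_0.54)_2SiO_4) = 174.754 g/mol; M(SiO2) = 60.083 g/mol.
Moles SiO2 per formula unit = 1 Si ÷ 1 = 1.0000.
SiO2 fraction = (1.0000 × 60.083) / 174.754 = 60.083/174.754 = 0.3438.

34.38 wt%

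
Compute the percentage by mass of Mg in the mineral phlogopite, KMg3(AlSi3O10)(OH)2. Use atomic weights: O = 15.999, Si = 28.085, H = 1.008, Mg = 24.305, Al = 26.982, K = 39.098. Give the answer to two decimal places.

17.47 mass %

M(KMg3(AlSi3O10)(OH)2) = 417.254 g/mol.
Mg contributes 3 × 24.305 = 72.915 g per mole.
72.915/417.254 = 0.1747 → 17.47%.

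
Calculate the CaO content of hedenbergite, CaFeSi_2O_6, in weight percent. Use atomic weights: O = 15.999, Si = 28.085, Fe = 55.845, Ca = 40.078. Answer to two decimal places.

M(CaFeSi_2O_6) = 248.087 g/mol; M(CaO) = 56.077 g/mol.
Moles CaO per formula unit = 1 Ca ÷ 1 = 1.0000.
CaO fraction = (1.0000 × 56.077) / 248.087 = 56.077/248.087 = 0.2260.

22.60 wt%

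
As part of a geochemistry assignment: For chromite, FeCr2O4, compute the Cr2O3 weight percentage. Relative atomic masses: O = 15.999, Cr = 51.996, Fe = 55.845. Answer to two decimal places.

67.90 wt%

Molar mass of FeCr2O4 = 1·55.845 + 2·51.996 + 4·15.999 = 223.833 g/mol.
Each formula unit contains 2 Cr, equivalent to 2/2 = 1.0000 mol Cr2O3.
M(Cr2O3) = 2×51.996 + 3×15.999 = 151.989 g/mol.
Mass of Cr2O3 per formula unit = 1.0000 × 151.989 = 151.989 g.
Cr2O3 wt% = 151.989 / 223.833 × 100 = 67.90%.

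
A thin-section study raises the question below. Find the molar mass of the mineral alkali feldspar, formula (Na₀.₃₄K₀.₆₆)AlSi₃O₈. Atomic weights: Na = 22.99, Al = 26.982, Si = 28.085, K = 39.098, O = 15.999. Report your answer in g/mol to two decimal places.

M = 0.34(22.99) + 0.66(39.098) + 1(26.982) + 3(28.085) + 8(15.999)

272.85 g/mol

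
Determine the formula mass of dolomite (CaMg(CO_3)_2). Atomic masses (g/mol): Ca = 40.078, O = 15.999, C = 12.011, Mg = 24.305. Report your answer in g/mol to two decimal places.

184.40 g/mol

Ca: 1 × 40.078 = 40.0780
Mg: 1 × 24.305 = 24.3050
C: 2 × 12.011 = 24.0220
O: 6 × 15.999 = 95.9940
Summing the contributions gives the formula mass.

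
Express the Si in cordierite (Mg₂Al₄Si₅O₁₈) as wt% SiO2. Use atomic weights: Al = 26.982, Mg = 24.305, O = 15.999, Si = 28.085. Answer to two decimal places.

Molar mass of Mg₂Al₄Si₅O₁₈ = 2·24.305 + 4·26.982 + 5·28.085 + 18·15.999 = 584.945 g/mol.
Each formula unit contains 5 Si, equivalent to 5/1 = 5.0000 mol SiO2.
M(SiO2) = 1×28.085 + 2×15.999 = 60.083 g/mol.
Mass of SiO2 per formula unit = 5.0000 × 60.083 = 300.415 g.
SiO2 wt% = 300.415 / 584.945 × 100 = 51.36%.

51.36 wt%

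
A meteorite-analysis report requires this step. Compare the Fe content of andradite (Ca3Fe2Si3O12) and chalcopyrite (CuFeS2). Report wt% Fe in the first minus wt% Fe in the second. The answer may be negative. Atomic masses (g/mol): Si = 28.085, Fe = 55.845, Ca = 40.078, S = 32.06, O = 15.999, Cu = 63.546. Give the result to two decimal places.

Fe in Ca3Fe2Si3O12: molar mass 508.167 g/mol; 2×55.845 = 111.690 g → 21.98 wt%.
Fe in CuFeS2: molar mass 183.511 g/mol; 1×55.845 = 55.845 g → 30.43 wt%.
Difference = 21.98 − 30.43 = -8.45 percentage points.

-8.45 percentage points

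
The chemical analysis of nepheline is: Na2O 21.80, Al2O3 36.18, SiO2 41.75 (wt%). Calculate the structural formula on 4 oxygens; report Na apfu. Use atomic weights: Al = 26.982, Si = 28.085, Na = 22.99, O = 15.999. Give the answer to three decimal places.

1.003 Na apfu

21.80 wt% Na2O ÷ 61.979 g/mol = 0.35173 mol, giving 0.70346 Na and 0.35173 O.
36.18 wt% Al2O3 ÷ 101.961 g/mol = 0.35484 mol, giving 0.70968 Al and 1.06452 O.
41.75 wt% SiO2 ÷ 60.083 g/mol = 0.69487 mol, giving 0.69487 Si and 1.38974 O.
Oxygen sums to 2.80599; scaling by 4/2.80599 = 1.42552 puts the formula on 4 O.
Na: 0.70346 × 1.42552 = 1.003 atoms per formula unit.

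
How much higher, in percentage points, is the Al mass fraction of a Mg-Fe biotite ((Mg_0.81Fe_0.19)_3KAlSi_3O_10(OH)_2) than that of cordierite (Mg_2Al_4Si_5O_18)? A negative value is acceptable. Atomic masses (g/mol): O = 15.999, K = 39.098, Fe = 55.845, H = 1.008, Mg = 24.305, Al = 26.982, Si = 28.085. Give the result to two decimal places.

First mineral: 26.982 g Al in 435.232 g formula = 6.20 wt% Al.
Second mineral: 107.928 g Al in 584.945 g formula = 18.45 wt% Al.
6.20% − 18.45% gives a difference of -12.25 percentage points.

-12.25 percentage points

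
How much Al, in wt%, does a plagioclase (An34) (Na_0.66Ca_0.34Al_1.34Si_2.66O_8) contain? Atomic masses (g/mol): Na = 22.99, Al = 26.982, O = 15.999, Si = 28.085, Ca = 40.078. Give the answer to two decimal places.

Formula mass = 0.66·22.99 + 0.34·40.078 + 1.34·26.982 + 2.66·28.085 + 8·15.999 = 267.654 g/mol, of which 36.156 g is Al.
So Al makes up 36.156/267.654 = 0.1351 of the mass, i.e. 13.51%.

13.51 wt%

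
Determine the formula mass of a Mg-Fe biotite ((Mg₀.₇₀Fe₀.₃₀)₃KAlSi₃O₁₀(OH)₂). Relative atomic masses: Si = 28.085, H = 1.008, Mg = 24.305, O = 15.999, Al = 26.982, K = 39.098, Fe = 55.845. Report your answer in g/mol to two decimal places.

The formula mass is the sum 2.10×24.305 + 0.90×55.845 + 1×39.098 + 1×26.982 + 3×28.085 + 12×15.999 + 2×1.008.

445.64 g/mol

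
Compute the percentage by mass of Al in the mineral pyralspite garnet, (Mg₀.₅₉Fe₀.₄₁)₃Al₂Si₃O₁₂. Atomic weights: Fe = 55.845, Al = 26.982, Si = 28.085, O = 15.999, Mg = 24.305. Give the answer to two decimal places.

Formula mass = 1.77×24.305 + 1.23×55.845 + 2×26.982 + 3×28.085 + 12×15.999 = 441.916 g/mol, of which 53.964 g is Al.
So Al makes up 53.964/441.916 = 0.1221 of the mass, i.e. 12.21%.

12.21 weight percent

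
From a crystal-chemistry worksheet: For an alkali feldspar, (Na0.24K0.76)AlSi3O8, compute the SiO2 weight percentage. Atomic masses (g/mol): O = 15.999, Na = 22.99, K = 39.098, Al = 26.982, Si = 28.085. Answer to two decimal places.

M((Na0.24K0.76)AlSi3O8) = 274.461 g/mol; M(SiO2) = 60.083 g/mol.
Moles SiO2 per formula unit = 3 Si ÷ 1 = 3.0000.
SiO2 fraction = (3.0000 × 60.083) / 274.461 = 180.249/274.461 = 0.6567.

65.67 wt%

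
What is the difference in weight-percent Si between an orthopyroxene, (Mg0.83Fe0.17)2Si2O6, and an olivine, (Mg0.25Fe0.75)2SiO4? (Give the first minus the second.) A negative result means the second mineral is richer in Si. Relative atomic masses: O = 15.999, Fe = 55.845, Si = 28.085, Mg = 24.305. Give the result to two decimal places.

M((Mg0.83Fe0.17)2Si2O6) = 211.498 g/mol, so wt% Si = 56.170/211.498 × 100 = 26.56%.
M((Mg0.25Fe0.75)2SiO4) = 188.001 g/mol, so wt% Si = 28.085/188.001 × 100 = 14.94%.
26.56 − 14.94 = 11.62 pp.

11.62 percentage points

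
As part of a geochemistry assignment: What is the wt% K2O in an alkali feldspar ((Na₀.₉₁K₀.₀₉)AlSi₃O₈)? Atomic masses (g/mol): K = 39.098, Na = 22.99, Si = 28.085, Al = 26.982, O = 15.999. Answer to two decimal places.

Molar mass of (Na₀.₉₁K₀.₀₉)AlSi₃O₈ = 0.91×22.99 + 0.09×39.098 + 1×26.982 + 3×28.085 + 8×15.999 = 263.669 g/mol.
Each formula unit contains 0.09 K, equivalent to 0.09/2 = 0.0450 mol K2O.
M(K2O) = 2×39.098 + 1×15.999 = 94.195 g/mol.
Mass of K2O per formula unit = 0.0450 × 94.195 = 4.239 g.
K2O wt% = 4.239 / 263.669 × 100 = 1.61%.

1.61 wt%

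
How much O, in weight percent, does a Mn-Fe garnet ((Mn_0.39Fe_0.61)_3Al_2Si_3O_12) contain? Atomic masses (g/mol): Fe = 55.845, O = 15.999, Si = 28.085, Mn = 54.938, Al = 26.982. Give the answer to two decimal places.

38.65 weight percent

Formula mass = 1.17*54.938 + 1.83*55.845 + 2*26.982 + 3*28.085 + 12*15.999 = 496.681 g/mol, of which 191.988 g is O.
So O makes up 191.988/496.681 = 0.3865 of the mass, i.e. 38.65%.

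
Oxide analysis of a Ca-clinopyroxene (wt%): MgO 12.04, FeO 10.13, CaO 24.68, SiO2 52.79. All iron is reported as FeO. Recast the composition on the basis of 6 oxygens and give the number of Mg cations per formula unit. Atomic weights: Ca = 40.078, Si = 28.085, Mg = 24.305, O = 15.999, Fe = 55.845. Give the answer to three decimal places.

0.680 Mg apfu

MgO: 12.04/40.304 = 0.29873 mol → 0.29873 mol Mg, 0.29873 mol O.
FeO: 10.13/71.844 = 0.14100 mol → 0.14100 mol Fe, 0.14100 mol O.
CaO: 24.68/56.077 = 0.44011 mol → 0.44011 mol Ca, 0.44011 mol O.
SiO2: 52.79/60.083 = 0.87862 mol → 0.87862 mol Si, 1.75724 mol O.
Total oxygen = 2.63708 mol. Normalization factor = 6/2.63708 = 2.27524.
Mg per 6 O = 0.29873 × 2.27524 = 0.680.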